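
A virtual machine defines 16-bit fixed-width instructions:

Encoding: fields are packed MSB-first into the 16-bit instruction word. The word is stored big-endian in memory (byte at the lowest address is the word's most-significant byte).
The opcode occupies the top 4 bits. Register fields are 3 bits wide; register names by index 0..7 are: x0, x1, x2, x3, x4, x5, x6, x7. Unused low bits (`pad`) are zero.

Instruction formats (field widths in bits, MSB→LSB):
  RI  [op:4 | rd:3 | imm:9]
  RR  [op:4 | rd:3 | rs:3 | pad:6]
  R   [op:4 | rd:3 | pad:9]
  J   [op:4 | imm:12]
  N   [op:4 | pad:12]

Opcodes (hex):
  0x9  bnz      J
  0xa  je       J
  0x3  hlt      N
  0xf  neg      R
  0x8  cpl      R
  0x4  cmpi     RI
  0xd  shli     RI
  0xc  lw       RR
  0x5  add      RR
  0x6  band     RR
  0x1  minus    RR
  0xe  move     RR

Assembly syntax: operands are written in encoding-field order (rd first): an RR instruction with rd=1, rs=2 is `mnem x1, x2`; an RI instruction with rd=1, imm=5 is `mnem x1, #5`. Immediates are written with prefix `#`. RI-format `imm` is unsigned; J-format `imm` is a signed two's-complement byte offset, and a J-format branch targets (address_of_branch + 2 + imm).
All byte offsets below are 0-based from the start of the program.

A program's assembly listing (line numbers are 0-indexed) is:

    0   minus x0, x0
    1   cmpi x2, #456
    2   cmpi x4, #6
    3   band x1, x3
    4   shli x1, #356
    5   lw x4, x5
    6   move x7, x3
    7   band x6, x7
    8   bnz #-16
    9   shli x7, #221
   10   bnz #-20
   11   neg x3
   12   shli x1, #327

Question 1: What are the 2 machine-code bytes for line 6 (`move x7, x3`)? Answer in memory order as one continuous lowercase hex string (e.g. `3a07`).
eec0

L6: move op=0xe:4|rd=7:3|rs=3:3|pad=0:6 ⇒ 0xeec0 ⇒ big ee c0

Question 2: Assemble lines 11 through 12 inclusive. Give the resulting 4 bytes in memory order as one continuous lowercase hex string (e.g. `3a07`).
11. neg fields op=0xf:4|rd=3:3|pad=0:9 → word f600h → f6 00
12. shli fields op=0xd:4|rd=1:3|imm=327:9 → word d347h → d3 47

f600d347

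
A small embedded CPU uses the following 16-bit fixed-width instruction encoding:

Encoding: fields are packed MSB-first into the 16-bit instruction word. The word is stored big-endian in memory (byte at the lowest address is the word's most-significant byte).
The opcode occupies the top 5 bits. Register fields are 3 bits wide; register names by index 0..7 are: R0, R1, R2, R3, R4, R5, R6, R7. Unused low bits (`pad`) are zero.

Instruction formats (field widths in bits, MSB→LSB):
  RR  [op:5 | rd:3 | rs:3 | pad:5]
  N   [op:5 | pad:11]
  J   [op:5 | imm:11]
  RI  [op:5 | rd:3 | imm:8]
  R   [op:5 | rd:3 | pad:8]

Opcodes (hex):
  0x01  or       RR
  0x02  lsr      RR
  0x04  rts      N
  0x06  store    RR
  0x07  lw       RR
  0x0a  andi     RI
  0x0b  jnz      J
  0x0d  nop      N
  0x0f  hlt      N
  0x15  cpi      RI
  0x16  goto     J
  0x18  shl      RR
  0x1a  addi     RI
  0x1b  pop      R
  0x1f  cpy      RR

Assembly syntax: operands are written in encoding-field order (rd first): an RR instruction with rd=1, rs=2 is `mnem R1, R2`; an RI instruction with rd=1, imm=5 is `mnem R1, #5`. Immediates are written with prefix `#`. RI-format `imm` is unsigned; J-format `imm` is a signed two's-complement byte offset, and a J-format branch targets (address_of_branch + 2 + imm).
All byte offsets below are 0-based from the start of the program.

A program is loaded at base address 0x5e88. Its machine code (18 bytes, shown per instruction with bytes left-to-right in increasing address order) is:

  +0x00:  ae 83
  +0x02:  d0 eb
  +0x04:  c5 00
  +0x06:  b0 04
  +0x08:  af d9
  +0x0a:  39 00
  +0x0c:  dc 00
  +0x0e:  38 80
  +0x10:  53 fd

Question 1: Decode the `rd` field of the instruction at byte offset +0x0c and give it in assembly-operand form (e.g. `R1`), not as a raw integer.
+0x0c: dc 00 ⇒ word 0xdc00 (big)
  op=0xdc00>>11=0x1b ⇒ pop (R)
  [10:8] rd=4 = R4

R4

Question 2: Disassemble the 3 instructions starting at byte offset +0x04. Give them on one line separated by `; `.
shl R5, R0; goto #4; cpi R7, #217

off 0x04: read c5 00 as big → 0xc500
  top 5b → 0x18 → shl [RR]
  [10:8] rd=5 = R5
  [7:5] rs=0 = R0
off 0x06: read b0 04 as big → 0xb004
  top 5b → 0x16 → goto [J]
  [10:0] imm=4 = #4
off 0x08: read af d9 as big → 0xafd9
  top 5b → 0x15 → cpi [RI]
  [10:8] rd=7 = R7
  [7:0] imm=217 = #217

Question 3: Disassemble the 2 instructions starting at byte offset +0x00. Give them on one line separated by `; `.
cpi R6, #131; addi R0, #235

off 0x00: read ae 83 as big → 0xae83
  opcode bits[15:11]=0x15: cpi/RI
  rd@[10:8]=0x6 ⇒ R6
  imm@[7:0]=0x83 ⇒ #131
off 0x02: read d0 eb as big → 0xd0eb
  opcode bits[15:11]=0x1a: addi/RI
  rd@[10:8]=0x0 ⇒ R0
  imm@[7:0]=0xeb ⇒ #235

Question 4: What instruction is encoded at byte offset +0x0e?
lw R0, R4

@+0e  big-endian(38 80) = 0x3880
  op=0x3880>>11=0x7 ⇒ lw (RR)
  rd@[10:8]=0x0 ⇒ R0
  rs@[7:5]=0x4 ⇒ R4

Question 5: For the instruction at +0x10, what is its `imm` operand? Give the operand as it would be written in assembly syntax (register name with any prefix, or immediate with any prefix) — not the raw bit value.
#253

@+10  big-endian(53 fd) = 0x53fd
  op=0x53fd>>11=0xa ⇒ andi (RI)
  rd: (w>>8)&0x7=0x3 → R3
  imm: (w>>0)&0xff=0xfd → #253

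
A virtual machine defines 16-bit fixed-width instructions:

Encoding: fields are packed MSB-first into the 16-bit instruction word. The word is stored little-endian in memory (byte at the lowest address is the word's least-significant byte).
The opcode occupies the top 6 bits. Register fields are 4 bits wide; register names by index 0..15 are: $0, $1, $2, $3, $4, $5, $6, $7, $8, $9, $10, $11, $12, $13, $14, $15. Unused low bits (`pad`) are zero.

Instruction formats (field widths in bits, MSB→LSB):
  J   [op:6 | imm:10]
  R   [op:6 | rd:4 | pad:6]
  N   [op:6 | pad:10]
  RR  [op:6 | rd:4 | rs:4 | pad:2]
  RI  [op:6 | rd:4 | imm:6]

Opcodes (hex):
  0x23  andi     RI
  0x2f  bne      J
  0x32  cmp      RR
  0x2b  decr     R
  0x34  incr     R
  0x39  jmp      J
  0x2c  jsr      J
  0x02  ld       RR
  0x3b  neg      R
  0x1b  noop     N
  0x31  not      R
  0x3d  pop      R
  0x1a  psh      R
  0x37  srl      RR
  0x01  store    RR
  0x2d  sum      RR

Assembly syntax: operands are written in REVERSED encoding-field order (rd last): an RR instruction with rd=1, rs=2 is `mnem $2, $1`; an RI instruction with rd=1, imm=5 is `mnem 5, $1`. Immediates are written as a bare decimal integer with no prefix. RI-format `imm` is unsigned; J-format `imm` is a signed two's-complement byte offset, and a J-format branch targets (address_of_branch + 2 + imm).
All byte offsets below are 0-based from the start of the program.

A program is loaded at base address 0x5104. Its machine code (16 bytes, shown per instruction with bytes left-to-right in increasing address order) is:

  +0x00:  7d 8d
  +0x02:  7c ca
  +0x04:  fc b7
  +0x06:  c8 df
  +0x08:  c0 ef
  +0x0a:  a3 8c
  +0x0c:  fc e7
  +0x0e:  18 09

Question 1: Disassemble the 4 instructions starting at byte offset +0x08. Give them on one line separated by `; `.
@+08  little-endian(c0 ef) = 0xefc0
  top 6b → 0x3b → neg [R]
  rd@[9:6]=0xf ⇒ $15
@+0a  little-endian(a3 8c) = 0x8ca3
  top 6b → 0x23 → andi [RI]
  rd@[9:6]=0x2 ⇒ $2
  imm@[5:0]=0x23 ⇒ 35
@+0c  little-endian(fc e7) = 0xe7fc
  top 6b → 0x39 → jmp [J]
  imm@[9:0]=0x3fc (s10→-4) ⇒ -4
@+0e  little-endian(18 09) = 0x0918
  top 6b → 0x2 → ld [RR]
  rd@[9:6]=0x4 ⇒ $4
  rs@[5:2]=0x6 ⇒ $6

neg $15; andi 35, $2; jmp -4; ld $6, $4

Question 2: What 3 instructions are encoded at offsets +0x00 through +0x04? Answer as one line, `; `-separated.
[00] 7d 8d → 0x8d7d
  opcode bits[15:10]=0x23: andi/RI
  rd@[9:6]=0x5 ⇒ $5
  imm@[5:0]=0x3d ⇒ 61
[02] 7c ca → 0xca7c
  opcode bits[15:10]=0x32: cmp/RR
  rd@[9:6]=0x9 ⇒ $9
  rs@[5:2]=0xf ⇒ $15
[04] fc b7 → 0xb7fc
  opcode bits[15:10]=0x2d: sum/RR
  rd@[9:6]=0xf ⇒ $15
  rs@[5:2]=0xf ⇒ $15

andi 61, $5; cmp $15, $9; sum $15, $15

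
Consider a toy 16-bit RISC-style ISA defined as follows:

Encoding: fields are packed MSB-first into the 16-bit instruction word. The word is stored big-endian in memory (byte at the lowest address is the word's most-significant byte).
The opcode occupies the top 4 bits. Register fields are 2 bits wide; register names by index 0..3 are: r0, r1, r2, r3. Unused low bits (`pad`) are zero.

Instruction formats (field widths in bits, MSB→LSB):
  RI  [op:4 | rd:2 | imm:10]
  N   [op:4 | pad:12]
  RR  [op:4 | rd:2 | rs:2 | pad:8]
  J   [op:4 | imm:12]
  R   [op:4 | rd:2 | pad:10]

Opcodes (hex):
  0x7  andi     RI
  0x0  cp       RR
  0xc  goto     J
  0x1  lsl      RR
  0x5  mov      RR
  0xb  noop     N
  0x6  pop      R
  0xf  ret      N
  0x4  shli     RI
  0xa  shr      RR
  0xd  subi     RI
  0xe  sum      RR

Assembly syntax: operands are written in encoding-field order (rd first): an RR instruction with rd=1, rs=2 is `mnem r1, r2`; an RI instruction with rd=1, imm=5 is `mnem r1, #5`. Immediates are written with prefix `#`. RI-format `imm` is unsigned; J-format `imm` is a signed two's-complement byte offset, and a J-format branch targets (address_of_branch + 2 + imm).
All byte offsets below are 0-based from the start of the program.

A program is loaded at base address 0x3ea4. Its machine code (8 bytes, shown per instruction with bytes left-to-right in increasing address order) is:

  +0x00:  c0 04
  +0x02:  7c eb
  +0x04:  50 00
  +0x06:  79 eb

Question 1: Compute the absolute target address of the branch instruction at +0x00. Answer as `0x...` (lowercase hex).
off 0x00: read c0 04 as big → 0xc004
  opcode bits[15:12]=0xc: goto/J
  [11:0] imm=4 = #4
  target = base 0x3ea4 + off 0x00 + 2 + imm 4 = 0x3eaa

0x3eaa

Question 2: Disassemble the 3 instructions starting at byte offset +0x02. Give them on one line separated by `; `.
andi r3, #235; mov r0, r0; andi r2, #491

[02] 7c eb → 0x7ceb
  top 4b → 0x7 → andi [RI]
  rd: (w>>10)&0x3=0x3 → r3
  imm: (w>>0)&0x3ff=0xeb → #235
[04] 50 00 → 0x5000
  top 4b → 0x5 → mov [RR]
  rd: (w>>10)&0x3=0x0 → r0
  rs: (w>>8)&0x3=0x0 → r0
[06] 79 eb → 0x79eb
  top 4b → 0x7 → andi [RI]
  rd: (w>>10)&0x3=0x2 → r2
  imm: (w>>0)&0x3ff=0x1eb → #491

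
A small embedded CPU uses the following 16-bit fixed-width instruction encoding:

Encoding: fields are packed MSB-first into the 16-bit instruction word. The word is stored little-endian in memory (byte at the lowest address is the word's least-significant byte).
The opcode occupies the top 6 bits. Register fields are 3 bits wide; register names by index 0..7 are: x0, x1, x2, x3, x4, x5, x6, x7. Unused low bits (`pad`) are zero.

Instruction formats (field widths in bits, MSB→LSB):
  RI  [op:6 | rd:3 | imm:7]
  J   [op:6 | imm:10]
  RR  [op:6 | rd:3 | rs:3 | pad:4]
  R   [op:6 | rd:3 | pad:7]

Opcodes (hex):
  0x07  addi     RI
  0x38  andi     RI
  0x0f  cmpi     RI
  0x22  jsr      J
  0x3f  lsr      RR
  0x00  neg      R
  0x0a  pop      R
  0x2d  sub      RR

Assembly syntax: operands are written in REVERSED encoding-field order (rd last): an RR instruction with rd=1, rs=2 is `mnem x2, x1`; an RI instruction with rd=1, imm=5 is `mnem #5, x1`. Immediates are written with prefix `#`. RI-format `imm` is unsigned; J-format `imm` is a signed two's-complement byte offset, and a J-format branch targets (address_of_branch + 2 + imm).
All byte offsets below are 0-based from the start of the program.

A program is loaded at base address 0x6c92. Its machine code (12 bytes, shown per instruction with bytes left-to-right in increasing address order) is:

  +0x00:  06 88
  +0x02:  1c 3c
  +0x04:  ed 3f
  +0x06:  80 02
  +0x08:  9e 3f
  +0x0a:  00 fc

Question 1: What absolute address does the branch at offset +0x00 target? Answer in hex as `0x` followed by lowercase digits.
+0x00: 06 88 ⇒ word 0x8806 (little)
  op=0x8806>>10=0x22 ⇒ jsr (J)
  imm@[9:0]=0x6 ⇒ #6
  target = base 0x6c92 + off 0x00 + 2 + imm 6 = 0x6c9a

0x6c9a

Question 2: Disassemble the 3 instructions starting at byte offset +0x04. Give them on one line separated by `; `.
cmpi #109, x7; neg x5; cmpi #30, x7

off 0x04: read ed 3f as little → 0x3fed
  top 6b → 0xf → cmpi [RI]
  [9:7] rd=7 = x7
  [6:0] imm=109 = #109
off 0x06: read 80 02 as little → 0x0280
  top 6b → 0x0 → neg [R]
  [9:7] rd=5 = x5
off 0x08: read 9e 3f as little → 0x3f9e
  top 6b → 0xf → cmpi [RI]
  [9:7] rd=7 = x7
  [6:0] imm=30 = #30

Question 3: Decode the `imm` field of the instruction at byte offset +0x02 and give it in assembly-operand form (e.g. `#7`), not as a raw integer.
off 0x02: read 1c 3c as little → 0x3c1c
  op=0x3c1c>>10=0xf ⇒ cmpi (RI)
  [9:7] rd=0 = x0
  [6:0] imm=28 = #28

#28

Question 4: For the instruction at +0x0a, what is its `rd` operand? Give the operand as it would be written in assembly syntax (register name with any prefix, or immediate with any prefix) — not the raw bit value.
x0

+0x0a: 00 fc ⇒ word 0xfc00 (little)
  opcode bits[15:10]=0x3f: lsr/RR
  [9:7] rd=0 = x0
  [6:4] rs=0 = x0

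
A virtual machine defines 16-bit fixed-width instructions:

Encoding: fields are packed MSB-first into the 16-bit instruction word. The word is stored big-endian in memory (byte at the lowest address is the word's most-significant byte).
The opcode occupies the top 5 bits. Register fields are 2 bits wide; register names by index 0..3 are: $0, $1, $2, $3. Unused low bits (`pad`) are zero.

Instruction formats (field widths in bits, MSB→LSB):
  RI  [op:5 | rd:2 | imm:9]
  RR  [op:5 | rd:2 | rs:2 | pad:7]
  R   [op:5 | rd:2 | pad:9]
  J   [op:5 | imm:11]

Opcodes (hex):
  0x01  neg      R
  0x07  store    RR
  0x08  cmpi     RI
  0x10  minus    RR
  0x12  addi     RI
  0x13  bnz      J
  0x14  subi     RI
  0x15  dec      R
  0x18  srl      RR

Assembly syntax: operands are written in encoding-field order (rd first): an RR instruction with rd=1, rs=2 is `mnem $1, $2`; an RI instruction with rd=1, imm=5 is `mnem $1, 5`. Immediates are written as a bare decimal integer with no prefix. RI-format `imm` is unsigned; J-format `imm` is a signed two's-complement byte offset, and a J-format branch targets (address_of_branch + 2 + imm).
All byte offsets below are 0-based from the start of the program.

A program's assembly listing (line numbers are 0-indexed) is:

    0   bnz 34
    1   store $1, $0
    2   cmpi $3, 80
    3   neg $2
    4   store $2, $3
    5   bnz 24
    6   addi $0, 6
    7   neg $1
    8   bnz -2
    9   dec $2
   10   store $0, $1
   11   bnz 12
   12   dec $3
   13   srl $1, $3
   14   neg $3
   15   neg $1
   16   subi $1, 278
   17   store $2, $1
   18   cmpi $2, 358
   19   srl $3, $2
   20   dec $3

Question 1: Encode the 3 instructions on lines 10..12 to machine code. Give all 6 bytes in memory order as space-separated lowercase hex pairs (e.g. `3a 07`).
line 10 (store): pack op=0x7:5|rd=0:2|rs=1:2|pad=0:7 = 0x3880; big→ 38 80
line 11 (bnz): pack op=0x13:5|imm=12:11 = 0x980c; big→ 98 0c
line 12 (dec): pack op=0x15:5|rd=3:2|pad=0:9 = 0xae00; big→ ae 00

38 80 98 0c ae 00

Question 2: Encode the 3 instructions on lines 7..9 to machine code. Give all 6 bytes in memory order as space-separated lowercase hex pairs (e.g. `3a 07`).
0a 00 9f fe ac 00

7. neg fields op=0x1:5|rd=1:2|pad=0:9 → word 0a00h → 0a 00
8. bnz fields op=0x13:5|imm=-2:11 → word 9ffeh → 9f fe
9. dec fields op=0x15:5|rd=2:2|pad=0:9 → word ac00h → ac 00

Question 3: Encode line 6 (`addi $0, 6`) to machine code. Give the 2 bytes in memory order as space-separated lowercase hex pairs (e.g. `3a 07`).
6. addi fields op=0x12:5|rd=0:2|imm=6:9 → word 9006h → 90 06

90 06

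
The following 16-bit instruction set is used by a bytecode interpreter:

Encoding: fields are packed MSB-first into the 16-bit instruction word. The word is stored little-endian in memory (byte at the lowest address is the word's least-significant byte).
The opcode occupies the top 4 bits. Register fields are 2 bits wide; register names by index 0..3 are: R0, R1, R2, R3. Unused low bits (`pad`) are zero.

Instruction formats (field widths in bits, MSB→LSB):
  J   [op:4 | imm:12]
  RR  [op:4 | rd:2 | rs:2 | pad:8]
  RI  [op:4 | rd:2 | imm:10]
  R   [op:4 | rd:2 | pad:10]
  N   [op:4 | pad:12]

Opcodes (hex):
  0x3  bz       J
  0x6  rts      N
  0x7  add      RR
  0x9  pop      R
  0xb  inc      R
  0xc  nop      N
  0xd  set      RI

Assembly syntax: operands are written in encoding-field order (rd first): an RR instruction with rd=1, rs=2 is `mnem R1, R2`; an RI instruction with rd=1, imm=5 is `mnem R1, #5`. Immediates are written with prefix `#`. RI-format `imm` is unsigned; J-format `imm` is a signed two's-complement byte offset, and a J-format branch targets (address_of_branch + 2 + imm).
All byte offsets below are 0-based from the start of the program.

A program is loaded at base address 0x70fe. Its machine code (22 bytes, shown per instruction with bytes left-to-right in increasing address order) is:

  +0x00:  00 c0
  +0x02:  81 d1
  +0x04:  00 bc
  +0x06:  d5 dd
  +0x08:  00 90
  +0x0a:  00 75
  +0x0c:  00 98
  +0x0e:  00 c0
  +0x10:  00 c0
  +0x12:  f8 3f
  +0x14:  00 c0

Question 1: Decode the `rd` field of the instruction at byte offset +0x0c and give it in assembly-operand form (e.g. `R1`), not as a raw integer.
off 0x0c: read 00 98 as little → 0x9800
  top 4b → 0x9 → pop [R]
  [11:10] rd=2 = R2

R2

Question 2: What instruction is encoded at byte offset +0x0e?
nop

[0e] 00 c0 → 0xc000
  op=0xc000>>12=0xc ⇒ nop (N)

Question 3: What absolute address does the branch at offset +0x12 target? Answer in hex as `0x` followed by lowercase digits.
0x710a

@+12  little-endian(f8 3f) = 0x3ff8
  op=0x3ff8>>12=0x3 ⇒ bz (J)
  [11:0] imm=4088 (s12→-8) = #-8
  target = base 0x70fe + off 0x12 + 2 + imm -8 = 0x710a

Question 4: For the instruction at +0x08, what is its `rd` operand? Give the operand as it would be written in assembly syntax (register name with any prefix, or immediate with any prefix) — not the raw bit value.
R0

+0x08: 00 90 ⇒ word 0x9000 (little)
  opcode bits[15:12]=0x9: pop/R
  rd@[11:10]=0x0 ⇒ R0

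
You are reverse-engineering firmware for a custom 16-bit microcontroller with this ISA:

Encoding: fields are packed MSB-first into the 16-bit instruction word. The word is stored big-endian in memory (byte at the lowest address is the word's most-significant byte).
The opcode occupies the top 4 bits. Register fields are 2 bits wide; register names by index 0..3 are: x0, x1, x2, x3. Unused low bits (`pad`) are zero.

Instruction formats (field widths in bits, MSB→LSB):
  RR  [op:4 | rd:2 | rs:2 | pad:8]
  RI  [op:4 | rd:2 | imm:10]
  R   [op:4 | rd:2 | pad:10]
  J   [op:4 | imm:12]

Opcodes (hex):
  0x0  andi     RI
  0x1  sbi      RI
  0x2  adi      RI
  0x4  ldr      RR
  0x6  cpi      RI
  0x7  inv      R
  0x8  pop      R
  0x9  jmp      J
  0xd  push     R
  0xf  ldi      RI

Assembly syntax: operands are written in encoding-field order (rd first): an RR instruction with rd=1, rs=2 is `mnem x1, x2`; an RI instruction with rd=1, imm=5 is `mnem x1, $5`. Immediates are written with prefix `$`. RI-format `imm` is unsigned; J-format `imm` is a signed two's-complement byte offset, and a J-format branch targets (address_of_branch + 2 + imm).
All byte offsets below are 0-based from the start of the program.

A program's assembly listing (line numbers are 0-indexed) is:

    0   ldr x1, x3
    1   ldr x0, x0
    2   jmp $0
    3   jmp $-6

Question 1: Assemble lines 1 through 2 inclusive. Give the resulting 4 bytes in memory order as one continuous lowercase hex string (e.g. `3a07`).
L1: ldr op=0x4:4|rd=0:2|rs=0:2|pad=0:8 ⇒ 0x4000 ⇒ big 40 00
L2: jmp op=0x9:4|imm=0:12 ⇒ 0x9000 ⇒ big 90 00

40009000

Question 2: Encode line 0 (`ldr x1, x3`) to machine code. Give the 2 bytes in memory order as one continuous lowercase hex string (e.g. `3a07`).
L0: ldr op=0x4:4|rd=1:2|rs=3:2|pad=0:8 ⇒ 0x4700 ⇒ big 47 00

4700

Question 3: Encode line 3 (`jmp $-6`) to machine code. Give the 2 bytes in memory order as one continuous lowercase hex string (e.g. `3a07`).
9ffa

3. jmp fields op=0x9:4|imm=-6:12 → word 9ffah → 9f fa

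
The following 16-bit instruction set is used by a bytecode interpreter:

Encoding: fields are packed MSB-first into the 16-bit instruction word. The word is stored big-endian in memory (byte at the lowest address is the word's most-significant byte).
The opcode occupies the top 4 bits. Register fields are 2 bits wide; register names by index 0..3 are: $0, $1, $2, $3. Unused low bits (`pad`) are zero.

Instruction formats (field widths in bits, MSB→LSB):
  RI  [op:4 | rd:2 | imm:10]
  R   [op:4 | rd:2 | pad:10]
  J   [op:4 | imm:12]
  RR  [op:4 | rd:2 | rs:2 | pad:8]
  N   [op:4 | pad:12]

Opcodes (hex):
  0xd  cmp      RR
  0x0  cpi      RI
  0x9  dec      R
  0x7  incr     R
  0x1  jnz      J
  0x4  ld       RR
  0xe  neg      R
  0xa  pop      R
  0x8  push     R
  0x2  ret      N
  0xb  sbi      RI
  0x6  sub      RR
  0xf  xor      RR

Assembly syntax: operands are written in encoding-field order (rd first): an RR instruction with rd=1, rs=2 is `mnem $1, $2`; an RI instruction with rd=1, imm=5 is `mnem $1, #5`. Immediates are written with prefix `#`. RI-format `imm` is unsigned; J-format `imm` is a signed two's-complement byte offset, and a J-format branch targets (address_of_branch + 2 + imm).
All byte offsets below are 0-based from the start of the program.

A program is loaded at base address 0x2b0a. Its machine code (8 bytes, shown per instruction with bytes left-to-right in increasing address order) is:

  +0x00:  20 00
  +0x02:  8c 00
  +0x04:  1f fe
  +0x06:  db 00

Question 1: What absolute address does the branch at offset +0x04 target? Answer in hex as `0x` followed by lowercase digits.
off 0x04: read 1f fe as big → 0x1ffe
  top 4b → 0x1 → jnz [J]
  imm@[11:0]=0xffe (s12→-2) ⇒ #-2
  target = base 0x2b0a + off 0x04 + 2 + imm -2 = 0x2b0e

0x2b0e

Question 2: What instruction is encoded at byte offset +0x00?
@+00  big-endian(20 00) = 0x2000
  op=0x2000>>12=0x2 ⇒ ret (N)

ret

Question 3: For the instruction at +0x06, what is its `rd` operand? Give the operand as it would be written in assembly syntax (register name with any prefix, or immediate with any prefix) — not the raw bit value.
[06] db 00 → 0xdb00
  op=0xdb00>>12=0xd ⇒ cmp (RR)
  rd@[11:10]=0x2 ⇒ $2
  rs@[9:8]=0x3 ⇒ $3

$2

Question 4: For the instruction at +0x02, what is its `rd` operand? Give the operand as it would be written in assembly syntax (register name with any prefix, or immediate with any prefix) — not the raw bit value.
[02] 8c 00 → 0x8c00
  opcode bits[15:12]=0x8: push/R
  rd: (w>>10)&0x3=0x3 → $3

$3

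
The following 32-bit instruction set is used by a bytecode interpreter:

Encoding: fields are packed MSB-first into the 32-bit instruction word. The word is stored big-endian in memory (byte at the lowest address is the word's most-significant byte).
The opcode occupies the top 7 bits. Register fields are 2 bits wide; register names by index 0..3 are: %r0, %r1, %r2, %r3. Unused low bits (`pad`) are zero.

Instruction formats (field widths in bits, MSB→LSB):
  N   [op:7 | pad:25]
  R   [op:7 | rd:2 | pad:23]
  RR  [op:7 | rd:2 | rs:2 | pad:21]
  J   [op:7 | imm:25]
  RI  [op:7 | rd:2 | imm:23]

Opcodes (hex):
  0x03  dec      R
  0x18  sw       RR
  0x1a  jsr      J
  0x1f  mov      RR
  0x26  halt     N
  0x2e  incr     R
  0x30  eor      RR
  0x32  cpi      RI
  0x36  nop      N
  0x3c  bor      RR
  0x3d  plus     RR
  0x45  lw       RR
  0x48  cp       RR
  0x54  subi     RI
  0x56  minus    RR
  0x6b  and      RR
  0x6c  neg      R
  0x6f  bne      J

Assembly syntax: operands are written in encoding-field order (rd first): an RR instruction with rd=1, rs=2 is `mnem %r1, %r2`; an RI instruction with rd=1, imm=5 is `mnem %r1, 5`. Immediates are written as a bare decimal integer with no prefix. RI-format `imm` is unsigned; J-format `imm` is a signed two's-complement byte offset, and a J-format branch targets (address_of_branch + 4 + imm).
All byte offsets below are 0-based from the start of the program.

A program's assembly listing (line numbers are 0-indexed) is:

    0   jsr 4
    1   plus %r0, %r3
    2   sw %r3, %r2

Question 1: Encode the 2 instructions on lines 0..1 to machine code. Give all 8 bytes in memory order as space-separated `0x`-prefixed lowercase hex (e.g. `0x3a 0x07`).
0x34 0x00 0x00 0x04 0x7a 0x60 0x00 0x00

L0: jsr op=0x1a:7|imm=4:25 ⇒ 0x34000004 ⇒ big 34 00 00 04
L1: plus op=0x3d:7|rd=0:2|rs=3:2|pad=0:21 ⇒ 0x7a600000 ⇒ big 7a 60 00 00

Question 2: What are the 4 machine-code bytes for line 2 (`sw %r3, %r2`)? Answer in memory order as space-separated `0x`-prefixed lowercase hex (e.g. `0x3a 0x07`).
line 2 (sw): pack op=0x18:7|rd=3:2|rs=2:2|pad=0:21 = 0x31c00000; big→ 31 c0 00 00

0x31 0xc0 0x00 0x00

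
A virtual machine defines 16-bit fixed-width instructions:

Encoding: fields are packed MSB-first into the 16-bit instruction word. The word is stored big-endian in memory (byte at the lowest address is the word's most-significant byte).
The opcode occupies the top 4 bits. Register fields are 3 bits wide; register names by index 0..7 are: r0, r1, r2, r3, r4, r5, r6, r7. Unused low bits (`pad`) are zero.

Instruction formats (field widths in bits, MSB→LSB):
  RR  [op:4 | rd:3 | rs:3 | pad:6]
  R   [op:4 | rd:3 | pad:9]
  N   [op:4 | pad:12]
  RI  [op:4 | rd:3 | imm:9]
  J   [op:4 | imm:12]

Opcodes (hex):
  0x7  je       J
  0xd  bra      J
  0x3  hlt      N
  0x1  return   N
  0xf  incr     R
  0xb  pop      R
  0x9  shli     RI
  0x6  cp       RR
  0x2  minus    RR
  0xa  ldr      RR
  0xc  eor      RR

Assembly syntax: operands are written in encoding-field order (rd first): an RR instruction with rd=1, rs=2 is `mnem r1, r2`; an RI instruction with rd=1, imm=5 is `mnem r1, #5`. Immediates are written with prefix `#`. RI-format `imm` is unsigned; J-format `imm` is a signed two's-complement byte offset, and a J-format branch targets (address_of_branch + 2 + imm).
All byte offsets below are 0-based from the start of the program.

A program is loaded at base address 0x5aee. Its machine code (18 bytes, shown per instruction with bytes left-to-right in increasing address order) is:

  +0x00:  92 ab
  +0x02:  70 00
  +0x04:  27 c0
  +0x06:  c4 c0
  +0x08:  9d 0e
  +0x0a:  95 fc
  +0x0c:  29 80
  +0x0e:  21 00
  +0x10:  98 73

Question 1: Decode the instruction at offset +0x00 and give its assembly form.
[00] 92 ab → 0x92ab
  op=0x92ab>>12=0x9 ⇒ shli (RI)
  rd@[11:9]=0x1 ⇒ r1
  imm@[8:0]=0xab ⇒ #171

shli r1, #171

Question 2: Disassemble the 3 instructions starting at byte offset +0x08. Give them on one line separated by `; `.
[08] 9d 0e → 0x9d0e
  opcode bits[15:12]=0x9: shli/RI
  rd: (w>>9)&0x7=0x6 → r6
  imm: (w>>0)&0x1ff=0x10e → #270
[0a] 95 fc → 0x95fc
  opcode bits[15:12]=0x9: shli/RI
  rd: (w>>9)&0x7=0x2 → r2
  imm: (w>>0)&0x1ff=0x1fc → #508
[0c] 29 80 → 0x2980
  opcode bits[15:12]=0x2: minus/RR
  rd: (w>>9)&0x7=0x4 → r4
  rs: (w>>6)&0x7=0x6 → r6

shli r6, #270; shli r2, #508; minus r4, r6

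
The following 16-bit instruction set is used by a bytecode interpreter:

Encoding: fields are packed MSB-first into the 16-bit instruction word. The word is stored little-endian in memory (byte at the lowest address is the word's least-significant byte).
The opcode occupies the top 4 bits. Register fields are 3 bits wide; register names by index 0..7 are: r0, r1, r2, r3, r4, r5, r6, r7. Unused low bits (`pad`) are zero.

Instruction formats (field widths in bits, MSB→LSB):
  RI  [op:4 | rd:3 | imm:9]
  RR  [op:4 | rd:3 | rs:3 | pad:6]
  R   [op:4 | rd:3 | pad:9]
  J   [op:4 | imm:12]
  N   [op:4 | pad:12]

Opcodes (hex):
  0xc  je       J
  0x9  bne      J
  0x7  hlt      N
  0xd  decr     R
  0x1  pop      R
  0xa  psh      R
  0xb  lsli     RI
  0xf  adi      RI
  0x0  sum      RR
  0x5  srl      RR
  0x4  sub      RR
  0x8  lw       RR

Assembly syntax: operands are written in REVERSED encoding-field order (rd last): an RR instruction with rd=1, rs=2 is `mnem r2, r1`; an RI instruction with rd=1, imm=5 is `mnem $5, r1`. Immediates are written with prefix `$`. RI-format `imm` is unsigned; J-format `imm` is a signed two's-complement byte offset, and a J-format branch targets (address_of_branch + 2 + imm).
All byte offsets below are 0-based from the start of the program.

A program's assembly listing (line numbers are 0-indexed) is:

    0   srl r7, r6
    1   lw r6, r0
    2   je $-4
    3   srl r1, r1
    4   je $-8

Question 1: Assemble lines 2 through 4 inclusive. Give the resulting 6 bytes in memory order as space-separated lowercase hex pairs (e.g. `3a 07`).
fc cf 40 52 f8 cf

2. je fields op=0xc:4|imm=-4:12 → word cffch → fc cf
3. srl fields op=0x5:4|rd=1:3|rs=1:3|pad=0:6 → word 5240h → 40 52
4. je fields op=0xc:4|imm=-8:12 → word cff8h → f8 cf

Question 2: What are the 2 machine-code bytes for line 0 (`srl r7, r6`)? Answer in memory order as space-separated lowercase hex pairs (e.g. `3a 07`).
c0 5d

0. srl fields op=0x5:4|rd=6:3|rs=7:3|pad=0:6 → word 5dc0h → c0 5d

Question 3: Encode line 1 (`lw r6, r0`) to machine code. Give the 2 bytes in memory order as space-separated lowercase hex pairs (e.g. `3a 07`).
80 81

line 1 (lw): pack op=0x8:4|rd=0:3|rs=6:3|pad=0:6 = 0x8180; little→ 80 81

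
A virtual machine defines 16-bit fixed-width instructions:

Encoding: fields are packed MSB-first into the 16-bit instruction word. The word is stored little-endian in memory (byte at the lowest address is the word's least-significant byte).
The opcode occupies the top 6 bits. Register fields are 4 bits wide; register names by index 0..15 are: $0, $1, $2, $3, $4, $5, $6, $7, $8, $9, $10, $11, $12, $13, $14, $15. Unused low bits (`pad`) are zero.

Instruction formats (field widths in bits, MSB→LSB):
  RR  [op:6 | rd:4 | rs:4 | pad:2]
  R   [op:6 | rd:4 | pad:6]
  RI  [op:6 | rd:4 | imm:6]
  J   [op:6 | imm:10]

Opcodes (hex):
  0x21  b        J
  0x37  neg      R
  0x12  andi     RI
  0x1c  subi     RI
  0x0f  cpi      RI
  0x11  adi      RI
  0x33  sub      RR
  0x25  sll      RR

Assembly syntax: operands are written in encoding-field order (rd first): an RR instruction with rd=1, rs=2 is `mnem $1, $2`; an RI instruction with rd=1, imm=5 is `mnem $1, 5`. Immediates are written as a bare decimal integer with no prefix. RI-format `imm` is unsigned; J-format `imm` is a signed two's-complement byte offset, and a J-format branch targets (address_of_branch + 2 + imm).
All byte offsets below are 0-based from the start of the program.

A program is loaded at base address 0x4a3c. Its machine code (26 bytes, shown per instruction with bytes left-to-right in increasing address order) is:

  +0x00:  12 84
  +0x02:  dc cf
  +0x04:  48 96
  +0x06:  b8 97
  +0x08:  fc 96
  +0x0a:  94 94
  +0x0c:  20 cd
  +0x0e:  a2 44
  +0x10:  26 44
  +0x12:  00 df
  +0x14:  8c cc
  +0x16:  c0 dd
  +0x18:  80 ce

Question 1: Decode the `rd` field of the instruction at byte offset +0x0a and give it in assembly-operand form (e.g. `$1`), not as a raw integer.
$2

@+0a  little-endian(94 94) = 0x9494
  top 6b → 0x25 → sll [RR]
  rd: (w>>6)&0xf=0x2 → $2
  rs: (w>>2)&0xf=0x5 → $5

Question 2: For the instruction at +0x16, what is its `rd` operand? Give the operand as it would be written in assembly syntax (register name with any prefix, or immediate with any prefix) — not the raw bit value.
$7

off 0x16: read c0 dd as little → 0xddc0
  op=0xddc0>>10=0x37 ⇒ neg (R)
  [9:6] rd=7 = $7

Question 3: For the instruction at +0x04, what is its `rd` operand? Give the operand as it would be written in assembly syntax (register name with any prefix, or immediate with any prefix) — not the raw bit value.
$9

+0x04: 48 96 ⇒ word 0x9648 (little)
  top 6b → 0x25 → sll [RR]
  [9:6] rd=9 = $9
  [5:2] rs=2 = $2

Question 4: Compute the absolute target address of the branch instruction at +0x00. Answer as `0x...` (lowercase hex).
[00] 12 84 → 0x8412
  opcode bits[15:10]=0x21: b/J
  imm: (w>>0)&0x3ff=0x12 → 18
  target = base 0x4a3c + off 0x00 + 2 + imm 18 = 0x4a50

0x4a50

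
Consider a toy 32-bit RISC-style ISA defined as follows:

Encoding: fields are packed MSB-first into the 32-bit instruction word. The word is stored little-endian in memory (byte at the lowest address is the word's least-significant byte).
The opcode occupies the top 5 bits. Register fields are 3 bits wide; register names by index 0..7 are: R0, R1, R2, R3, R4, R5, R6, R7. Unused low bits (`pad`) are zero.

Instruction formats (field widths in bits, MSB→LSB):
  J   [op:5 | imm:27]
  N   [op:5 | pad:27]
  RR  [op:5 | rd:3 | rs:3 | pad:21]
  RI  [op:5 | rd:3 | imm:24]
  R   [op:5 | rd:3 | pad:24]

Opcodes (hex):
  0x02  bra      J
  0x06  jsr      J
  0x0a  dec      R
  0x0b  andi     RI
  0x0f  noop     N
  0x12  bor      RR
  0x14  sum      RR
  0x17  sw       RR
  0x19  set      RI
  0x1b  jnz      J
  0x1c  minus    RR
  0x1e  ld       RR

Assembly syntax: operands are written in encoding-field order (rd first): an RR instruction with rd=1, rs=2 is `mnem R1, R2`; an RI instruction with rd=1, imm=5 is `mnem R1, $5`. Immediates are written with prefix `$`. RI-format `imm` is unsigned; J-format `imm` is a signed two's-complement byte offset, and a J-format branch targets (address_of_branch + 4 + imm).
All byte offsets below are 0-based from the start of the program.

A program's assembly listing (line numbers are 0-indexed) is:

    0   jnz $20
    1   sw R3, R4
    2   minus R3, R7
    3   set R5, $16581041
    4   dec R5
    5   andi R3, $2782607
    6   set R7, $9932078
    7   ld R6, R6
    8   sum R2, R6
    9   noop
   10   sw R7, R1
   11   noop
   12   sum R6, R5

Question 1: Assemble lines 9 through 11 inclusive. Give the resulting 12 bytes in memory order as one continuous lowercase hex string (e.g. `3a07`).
00000078000020bf00000078

9. noop fields op=0xf:5|pad=0:27 → word 78000000h → 00 00 00 78
10. sw fields op=0x17:5|rd=7:3|rs=1:3|pad=0:21 → word bf200000h → 00 00 20 bf
11. noop fields op=0xf:5|pad=0:27 → word 78000000h → 00 00 00 78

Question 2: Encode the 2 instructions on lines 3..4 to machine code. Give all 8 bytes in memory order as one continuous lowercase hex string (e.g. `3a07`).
line 3 (set): pack op=0x19:5|rd=5:3|imm=16581041:24 = 0xcdfd01b1; little→ b1 01 fd cd
line 4 (dec): pack op=0xa:5|rd=5:3|pad=0:24 = 0x55000000; little→ 00 00 00 55

b101fdcd00000055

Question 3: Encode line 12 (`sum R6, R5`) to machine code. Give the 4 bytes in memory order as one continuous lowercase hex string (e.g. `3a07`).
L12: sum op=0x14:5|rd=6:3|rs=5:3|pad=0:21 ⇒ 0xa6a00000 ⇒ little 00 00 a0 a6

0000a0a6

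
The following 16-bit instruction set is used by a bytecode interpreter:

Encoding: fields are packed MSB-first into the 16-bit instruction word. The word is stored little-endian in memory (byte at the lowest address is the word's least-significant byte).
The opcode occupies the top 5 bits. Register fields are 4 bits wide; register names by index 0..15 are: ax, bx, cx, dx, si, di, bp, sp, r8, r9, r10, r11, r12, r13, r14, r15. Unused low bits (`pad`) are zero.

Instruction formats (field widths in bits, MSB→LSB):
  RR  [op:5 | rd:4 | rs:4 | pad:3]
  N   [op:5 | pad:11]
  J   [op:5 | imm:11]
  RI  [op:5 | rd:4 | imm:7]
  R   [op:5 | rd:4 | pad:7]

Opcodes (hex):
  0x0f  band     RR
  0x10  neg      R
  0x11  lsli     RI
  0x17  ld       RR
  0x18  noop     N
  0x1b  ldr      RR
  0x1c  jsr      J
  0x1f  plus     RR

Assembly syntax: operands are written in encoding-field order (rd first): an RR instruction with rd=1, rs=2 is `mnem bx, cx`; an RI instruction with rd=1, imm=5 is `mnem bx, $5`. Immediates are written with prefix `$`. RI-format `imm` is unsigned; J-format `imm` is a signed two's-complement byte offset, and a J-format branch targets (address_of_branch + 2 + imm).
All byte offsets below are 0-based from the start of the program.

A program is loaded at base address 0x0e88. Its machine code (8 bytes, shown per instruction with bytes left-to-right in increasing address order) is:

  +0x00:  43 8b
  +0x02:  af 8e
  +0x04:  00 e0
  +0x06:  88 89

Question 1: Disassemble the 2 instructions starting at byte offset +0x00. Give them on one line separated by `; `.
[00] 43 8b → 0x8b43
  op=0x8b43>>11=0x11 ⇒ lsli (RI)
  [10:7] rd=6 = bp
  [6:0] imm=67 = $67
[02] af 8e → 0x8eaf
  op=0x8eaf>>11=0x11 ⇒ lsli (RI)
  [10:7] rd=13 = r13
  [6:0] imm=47 = $47

lsli bp, $67; lsli r13, $47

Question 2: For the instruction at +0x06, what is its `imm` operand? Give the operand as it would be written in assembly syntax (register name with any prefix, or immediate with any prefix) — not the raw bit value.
$8

@+06  little-endian(88 89) = 0x8988
  top 5b → 0x11 → lsli [RI]
  [10:7] rd=3 = dx
  [6:0] imm=8 = $8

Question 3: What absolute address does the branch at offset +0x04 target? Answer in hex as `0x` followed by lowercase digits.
0x0e8e

+0x04: 00 e0 ⇒ word 0xe000 (little)
  opcode bits[15:11]=0x1c: jsr/J
  imm: (w>>0)&0x7ff=0x0 → $0
  target = base 0x0e88 + off 0x04 + 2 + imm 0 = 0x0e8e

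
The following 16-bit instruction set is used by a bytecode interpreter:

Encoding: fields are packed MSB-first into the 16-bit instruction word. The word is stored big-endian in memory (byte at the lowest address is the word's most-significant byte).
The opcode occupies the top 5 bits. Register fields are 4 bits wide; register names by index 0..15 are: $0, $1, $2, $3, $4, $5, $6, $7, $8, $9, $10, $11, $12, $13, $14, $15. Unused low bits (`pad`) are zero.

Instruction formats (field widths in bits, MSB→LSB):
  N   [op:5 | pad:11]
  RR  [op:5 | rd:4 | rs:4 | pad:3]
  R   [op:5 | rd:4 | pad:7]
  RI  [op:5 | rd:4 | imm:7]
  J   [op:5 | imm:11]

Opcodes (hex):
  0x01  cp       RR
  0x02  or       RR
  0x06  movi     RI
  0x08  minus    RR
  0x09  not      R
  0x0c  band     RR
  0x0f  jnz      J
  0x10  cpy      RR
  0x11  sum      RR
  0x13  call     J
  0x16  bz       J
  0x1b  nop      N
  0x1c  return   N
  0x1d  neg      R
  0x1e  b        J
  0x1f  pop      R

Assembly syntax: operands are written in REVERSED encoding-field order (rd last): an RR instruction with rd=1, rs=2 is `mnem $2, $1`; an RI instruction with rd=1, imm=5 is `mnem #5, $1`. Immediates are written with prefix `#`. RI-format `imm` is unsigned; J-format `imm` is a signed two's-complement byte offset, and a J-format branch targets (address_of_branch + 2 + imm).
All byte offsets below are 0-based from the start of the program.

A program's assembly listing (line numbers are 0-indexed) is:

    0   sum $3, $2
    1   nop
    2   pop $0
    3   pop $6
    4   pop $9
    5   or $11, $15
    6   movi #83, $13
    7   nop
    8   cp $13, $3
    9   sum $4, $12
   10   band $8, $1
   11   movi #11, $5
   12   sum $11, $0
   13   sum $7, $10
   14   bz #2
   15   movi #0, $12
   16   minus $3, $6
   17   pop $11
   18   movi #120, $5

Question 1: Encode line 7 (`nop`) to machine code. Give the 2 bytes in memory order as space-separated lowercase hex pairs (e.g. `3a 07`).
line 7 (nop): pack op=0x1b:5|pad=0:11 = 0xd800; big→ d8 00

d8 00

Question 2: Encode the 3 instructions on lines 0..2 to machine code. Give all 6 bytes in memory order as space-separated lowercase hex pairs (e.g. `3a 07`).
89 18 d8 00 f8 00

L0: sum op=0x11:5|rd=2:4|rs=3:4|pad=0:3 ⇒ 0x8918 ⇒ big 89 18
L1: nop op=0x1b:5|pad=0:11 ⇒ 0xd800 ⇒ big d8 00
L2: pop op=0x1f:5|rd=0:4|pad=0:7 ⇒ 0xf800 ⇒ big f8 00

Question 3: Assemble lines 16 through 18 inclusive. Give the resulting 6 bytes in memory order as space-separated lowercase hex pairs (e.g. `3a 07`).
43 18 fd 80 32 f8

line 16 (minus): pack op=0x8:5|rd=6:4|rs=3:4|pad=0:3 = 0x4318; big→ 43 18
line 17 (pop): pack op=0x1f:5|rd=11:4|pad=0:7 = 0xfd80; big→ fd 80
line 18 (movi): pack op=0x6:5|rd=5:4|imm=120:7 = 0x32f8; big→ 32 f8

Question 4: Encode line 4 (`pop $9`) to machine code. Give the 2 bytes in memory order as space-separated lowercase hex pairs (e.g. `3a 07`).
fc 80

L4: pop op=0x1f:5|rd=9:4|pad=0:7 ⇒ 0xfc80 ⇒ big fc 80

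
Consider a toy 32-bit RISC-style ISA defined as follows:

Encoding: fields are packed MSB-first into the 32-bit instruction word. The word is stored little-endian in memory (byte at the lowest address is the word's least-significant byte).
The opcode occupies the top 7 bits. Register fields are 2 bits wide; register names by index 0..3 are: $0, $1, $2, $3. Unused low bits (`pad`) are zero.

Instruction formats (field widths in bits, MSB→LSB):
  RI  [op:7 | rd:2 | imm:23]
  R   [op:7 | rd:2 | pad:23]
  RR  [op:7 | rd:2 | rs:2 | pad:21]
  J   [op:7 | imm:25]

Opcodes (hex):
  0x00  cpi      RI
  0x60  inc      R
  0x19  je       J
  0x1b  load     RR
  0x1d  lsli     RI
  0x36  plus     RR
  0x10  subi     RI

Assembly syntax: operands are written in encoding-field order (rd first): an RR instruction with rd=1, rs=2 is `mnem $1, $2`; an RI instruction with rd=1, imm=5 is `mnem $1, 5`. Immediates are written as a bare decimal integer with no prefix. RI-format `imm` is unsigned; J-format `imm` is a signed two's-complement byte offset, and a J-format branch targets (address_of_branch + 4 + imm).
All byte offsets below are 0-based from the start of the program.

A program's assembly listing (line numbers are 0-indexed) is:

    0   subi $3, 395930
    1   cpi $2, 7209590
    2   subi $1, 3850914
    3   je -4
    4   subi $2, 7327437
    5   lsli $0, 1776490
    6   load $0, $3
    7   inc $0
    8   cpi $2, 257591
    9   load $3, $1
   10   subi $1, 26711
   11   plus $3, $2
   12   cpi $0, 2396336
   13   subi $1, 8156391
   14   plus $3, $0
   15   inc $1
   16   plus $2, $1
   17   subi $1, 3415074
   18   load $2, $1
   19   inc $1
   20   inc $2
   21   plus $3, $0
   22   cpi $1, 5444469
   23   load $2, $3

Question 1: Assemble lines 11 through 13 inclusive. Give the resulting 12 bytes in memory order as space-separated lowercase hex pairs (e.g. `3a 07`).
line 11 (plus): pack op=0x36:7|rd=3:2|rs=2:2|pad=0:21 = 0x6dc00000; little→ 00 00 c0 6d
line 12 (cpi): pack op=0x0:7|rd=0:2|imm=2396336:23 = 0x002490b0; little→ b0 90 24 00
line 13 (subi): pack op=0x10:7|rd=1:2|imm=8156391:23 = 0x20fc74e7; little→ e7 74 fc 20

00 00 c0 6d b0 90 24 00 e7 74 fc 20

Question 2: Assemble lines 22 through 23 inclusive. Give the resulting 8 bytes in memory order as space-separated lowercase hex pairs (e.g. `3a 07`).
75 13 d3 00 00 00 60 37

line 22 (cpi): pack op=0x0:7|rd=1:2|imm=5444469:23 = 0x00d31375; little→ 75 13 d3 00
line 23 (load): pack op=0x1b:7|rd=2:2|rs=3:2|pad=0:21 = 0x37600000; little→ 00 00 60 37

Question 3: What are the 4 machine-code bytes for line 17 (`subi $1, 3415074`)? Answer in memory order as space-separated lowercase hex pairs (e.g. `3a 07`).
22 1c b4 20

line 17 (subi): pack op=0x10:7|rd=1:2|imm=3415074:23 = 0x20b41c22; little→ 22 1c b4 20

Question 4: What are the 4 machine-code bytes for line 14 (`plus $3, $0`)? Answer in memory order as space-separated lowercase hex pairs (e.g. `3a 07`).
00 00 80 6d

14. plus fields op=0x36:7|rd=3:2|rs=0:2|pad=0:21 → word 6d800000h → 00 00 80 6d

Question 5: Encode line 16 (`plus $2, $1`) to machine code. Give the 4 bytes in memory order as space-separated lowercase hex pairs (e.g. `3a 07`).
line 16 (plus): pack op=0x36:7|rd=2:2|rs=1:2|pad=0:21 = 0x6d200000; little→ 00 00 20 6d

00 00 20 6d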